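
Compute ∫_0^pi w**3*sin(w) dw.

pi*(-6 + pi**2)

Integrate by parts 3 times (u = w^3, dv = sin(w) dw).
An antiderivative is F(w) = -w**3*cos(w) + 3*w**2*sin(w) + 6*w*cos(w) - 6*sin(w).
Then F(pi) - F(0) = (pi*(-6 + pi**2)) - (0) = pi*(-6 + pi**2).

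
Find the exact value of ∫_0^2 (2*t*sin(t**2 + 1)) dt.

Let u = t**2 + 1, so du = 2*t dt. When t = 0, u = 1; when t = 2, u = 5.
The integral becomes ∫ sin(u) du from 1 to 5, with antiderivative -cos(u).
Back in t: F(t) = -cos(t**2 + 1).
Then F(2) - F(0) = (-cos(5)) - (-cos(1)) = -cos(5) + cos(1).

-cos(5) + cos(1)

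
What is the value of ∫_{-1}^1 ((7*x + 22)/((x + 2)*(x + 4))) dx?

Factor the denominator: x**2 + 6*x + 8 = (x + 4)(x + 2).
Partial fractions: (7*x + 22)/((x + 2)*(x + 4)) = 3/(x + 4) + 4/(x + 2).
An antiderivative is F(x) = 4*log(x + 2) + 3*log(x + 4).
Then F(1) - F(-1) = (4*log(3) + 3*log(5)) - (log(27)) = log(3) + 3*log(5).

log(3) + 3*log(5)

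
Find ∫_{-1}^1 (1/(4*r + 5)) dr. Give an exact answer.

An antiderivative is F(r) = log(4*r + 5)/4.
Then F(1) - F(-1) = (log(3)/2) - (0) = log(3)/2.

log(3)/2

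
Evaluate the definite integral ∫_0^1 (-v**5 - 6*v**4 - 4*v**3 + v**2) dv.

By the power rule, an antiderivative is F(v) = -v**6/6 - 6*v**5/5 - v**4 + v**3/3.
Then F(1) - F(0) = (-61/30) - (0) = -61/30.

-61/30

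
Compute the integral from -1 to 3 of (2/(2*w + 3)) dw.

log(9)

An antiderivative is F(w) = log(2*w + 3).
Then F(3) - F(-1) = (log(9)) - (0) = log(9).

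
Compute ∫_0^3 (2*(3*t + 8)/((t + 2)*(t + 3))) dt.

-2*log(2) + 4*log(5)

Factor the denominator: t**2 + 5*t + 6 = (t + 3)(t + 2).
Partial fractions: 2*(3*t + 8)/((t + 2)*(t + 3)) = 2/(t + 3) + 4/(t + 2).
An antiderivative is F(t) = 4*log(t + 2) + 2*log(t + 3).
Then F(3) - F(0) = (2*log(2) + 2*log(3) + 4*log(5)) - (2*log(3) + 4*log(2)) = -2*log(2) + 4*log(5).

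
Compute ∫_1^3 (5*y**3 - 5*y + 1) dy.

82

By the power rule, an antiderivative is F(y) = 5*y**4/4 - 5*y**2/2 + y.
Then F(3) - F(1) = (327/4) - (-1/4) = 82.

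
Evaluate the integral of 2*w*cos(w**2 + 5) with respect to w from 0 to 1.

sin(6) - sin(5)

Let u = w**2 + 5, so du = 2*w dw. When w = 0, u = 5; when w = 1, u = 6.
The integral becomes ∫ cos(u) du from 5 to 6, with antiderivative sin(u).
Back in w: F(w) = sin(w**2 + 5).
Then F(1) - F(0) = (sin(6)) - (sin(5)) = sin(6) - sin(5).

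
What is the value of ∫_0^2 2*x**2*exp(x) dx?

-4 + 4*exp(2)

Integrate by parts twice (u = x^2, dv = 2*exp(x) dx).
An antiderivative is F(x) = (2*x**2 - 4*x + 4)*exp(x).
Then F(2) - F(0) = (4*exp(2)) - (4) = -4 + 4*exp(2).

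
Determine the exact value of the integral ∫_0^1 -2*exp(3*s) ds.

2/3 - 2*exp(3)/3

An antiderivative is F(s) = -2*exp(3*s)/3.
Then F(1) - F(0) = (-2*exp(3)/3) - (-2/3) = 2/3 - 2*exp(3)/3.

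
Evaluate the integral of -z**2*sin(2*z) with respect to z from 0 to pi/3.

-sqrt(3)*pi/12 - pi**2/36 + 3/8

Integrate by parts twice (u = z^2, dv = -sin(2*z) dz).
An antiderivative is F(z) = z**2*cos(2*z)/2 - z*sin(2*z)/2 - cos(2*z)/4.
Then F(pi/3) - F(0) = (-sqrt(3)*pi/12 - pi**2/36 + 1/8) - (-1/4) = -sqrt(3)*pi/12 - pi**2/36 + 3/8.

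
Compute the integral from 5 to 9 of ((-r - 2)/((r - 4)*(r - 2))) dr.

-3*log(5) - 2*log(3) + 2*log(7)

Factor the denominator: r**2 - 6*r + 8 = (r - 2)(r - 4).
Partial fractions: (-r - 2)/((r - 4)*(r - 2)) = 2/(r - 2) - 3/(r - 4).
An antiderivative is F(r) = -3*log(r - 4) + 2*log(r - 2).
Then F(9) - F(5) = (-3*log(5) + 2*log(7)) - (log(9)) = -3*log(5) - 2*log(3) + 2*log(7).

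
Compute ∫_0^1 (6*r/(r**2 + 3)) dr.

log(64/27)

Let u = r**2 + 3, so du = 2*r dr. When r = 0, u = 3; when r = 1, u = 4.
The integral becomes 3·∫ 1/u du from 3 to 4, with antiderivative 3*log(u).
Back in r: F(r) = 3*log(r**2 + 3).
Then F(1) - F(0) = (log(64)) - (log(27)) = log(64/27).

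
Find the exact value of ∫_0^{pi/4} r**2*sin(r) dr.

-2 - sqrt(2)*pi**2/32 + sqrt(2)*pi/4 + sqrt(2)

Integrate by parts twice (u = r^2, dv = sin(r) dr).
An antiderivative is F(r) = -r**2*cos(r) + 2*r*sin(r) + 2*cos(r).
Then F(pi/4) - F(0) = (sqrt(2)*(-pi**2 + 8*pi + 32)/32) - (2) = -2 - sqrt(2)*pi**2/32 + sqrt(2)*pi/4 + sqrt(2).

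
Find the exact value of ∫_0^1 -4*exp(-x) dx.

An antiderivative is F(x) = 4*exp(-x).
Then F(1) - F(0) = (4*exp(-1)) - (4) = -4 + 4*exp(-1).

-4 + 4*exp(-1)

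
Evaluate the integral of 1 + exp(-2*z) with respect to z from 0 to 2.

An antiderivative is F(z) = z - exp(-2*z)/2.
Then F(2) - F(0) = (2 - exp(-4)/2) - (-1/2) = 5/2 - exp(-4)/2.

5/2 - exp(-4)/2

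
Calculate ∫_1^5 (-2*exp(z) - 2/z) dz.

-2*exp(5) - 2*log(5) + 2*exp(1)

An antiderivative is F(z) = -2*exp(z) - 2*log(z).
Then F(5) - F(1) = (-2*exp(5) - 2*log(5)) - (-2*exp(1)) = -2*exp(5) - 2*log(5) + 2*exp(1).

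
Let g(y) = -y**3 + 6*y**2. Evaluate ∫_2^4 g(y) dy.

By the power rule, an antiderivative is F(y) = -y**4/4 + 2*y**3.
Then F(4) - F(2) = (64) - (12) = 52.

52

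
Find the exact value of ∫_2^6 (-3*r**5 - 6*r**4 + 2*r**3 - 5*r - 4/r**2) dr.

-480452/15

By the power rule, an antiderivative is F(r) = -r**6/2 - 6*r**5/5 + r**4/2 - 5*r**2/2 + 4/r.
Then F(6) - F(2) = (-481508/15) - (-352/5) = -480452/15.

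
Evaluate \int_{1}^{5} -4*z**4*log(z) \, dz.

Integrate by parts once (u = ln z, dv = -4*z**4 dz).
An antiderivative is F(z) = -4*z**5*(5*log(z) - 1)/25.
Then F(5) - F(1) = (500 - 2500*log(5)) - (4/25) = 12496/25 - 2500*log(5).

12496/25 - 2500*log(5)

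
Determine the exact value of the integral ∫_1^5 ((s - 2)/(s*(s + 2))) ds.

Factor the denominator: s**2 + 2*s = (s + 2)s.
Partial fractions: (s - 2)/(s*(s + 2)) = 2/(s + 2) - 1/s.
An antiderivative is F(s) = -log(s) + 2*log(s + 2).
Then F(5) - F(1) = (log(49/5)) - (log(9)) = log(49/45).

log(49/45)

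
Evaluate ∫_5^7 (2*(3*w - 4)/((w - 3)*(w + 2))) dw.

Factor the denominator: w**2 - w - 6 = (w + 2)(w - 3).
Partial fractions: 2*(3*w - 4)/((w - 3)*(w + 2)) = 4/(w + 2) + 2/(w - 3).
An antiderivative is F(w) = 2*log(w - 3) + 4*log(w + 2).
Then F(7) - F(5) = (4*log(2) + 8*log(3)) - (2*log(2) + 4*log(7)) = -4*log(7) + 2*log(2) + 8*log(3).

-4*log(7) + 2*log(2) + 8*log(3)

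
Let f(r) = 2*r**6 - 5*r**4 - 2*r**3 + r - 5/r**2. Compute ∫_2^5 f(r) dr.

264549/14

By the power rule, an antiderivative is F(r) = 2*r**7/7 - r**5 - r**4/2 + r**2/2 + 5/r.
Then F(5) - F(2) = (132282/7) - (15/14) = 264549/14.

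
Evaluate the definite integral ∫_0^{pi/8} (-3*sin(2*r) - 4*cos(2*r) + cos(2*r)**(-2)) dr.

An antiderivative is F(r) = -2*sin(2*r) + 3*cos(2*r)/2 + tan(2*r)/2.
Then F(pi/8) - F(0) = (1/2 - sqrt(2)/4) - (3/2) = -1 - sqrt(2)/4.

-1 - sqrt(2)/4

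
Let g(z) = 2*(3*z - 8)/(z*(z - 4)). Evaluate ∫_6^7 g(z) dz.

-6*log(2) - 2*log(3) + 4*log(7)

Factor the denominator: z**2 - 4*z = z(z - 4).
Partial fractions: 2*(3*z - 8)/(z*(z - 4)) = 4/z + 2/(z - 4).
An antiderivative is F(z) = 4*log(z) + 2*log(z - 4).
Then F(7) - F(6) = (2*log(3) + 4*log(7)) - (6*log(2) + 4*log(3)) = -6*log(2) - 2*log(3) + 4*log(7).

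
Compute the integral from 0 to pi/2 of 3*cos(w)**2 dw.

3*pi/4

Use the identity cos^2(w) = (1 + cos(2*w))/2.
An antiderivative is F(w) = 3*w/2 + 3*sin(2*w)/4.
Then F(pi/2) - F(0) = (3*pi/4) - (0) = 3*pi/4.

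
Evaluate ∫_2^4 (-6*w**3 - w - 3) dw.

By the power rule, an antiderivative is F(w) = -3*w**4/2 - w**2/2 - 3*w.
Then F(4) - F(2) = (-404) - (-32) = -372.

-372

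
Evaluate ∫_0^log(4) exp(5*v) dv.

1023/5

Let u = exp(v), so du = exp(v) dv. When v = 0, u = 1; when v = log(4), u = 4.
The integral becomes ∫ u**4 du from 1 to 4, with antiderivative u**5/5.
Back in v: F(v) = exp(5*v)/5.
Then F(log(4)) - F(0) = (1024/5) - (1/5) = 1023/5.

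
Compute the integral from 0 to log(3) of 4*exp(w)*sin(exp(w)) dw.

4*cos(1) - 4*cos(3)

Let u = exp(w), so du = exp(w) dw. When w = 0, u = 1; when w = log(3), u = 3.
The integral becomes 4·∫ sin(u) du from 1 to 3, with antiderivative -4*cos(u).
Back in w: F(w) = -4*cos(exp(w)).
Then F(log(3)) - F(0) = (-4*cos(3)) - (-4*cos(1)) = 4*cos(1) - 4*cos(3).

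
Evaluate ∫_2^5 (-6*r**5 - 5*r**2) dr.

By the power rule, an antiderivative is F(r) = -r**6 - 5*r**3/3.
Then F(5) - F(2) = (-47500/3) - (-232/3) = -15756.

-15756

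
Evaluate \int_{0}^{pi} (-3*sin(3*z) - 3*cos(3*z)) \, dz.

An antiderivative is F(z) = -sin(3*z) + cos(3*z).
Then F(pi) - F(0) = (-1) - (1) = -2.

-2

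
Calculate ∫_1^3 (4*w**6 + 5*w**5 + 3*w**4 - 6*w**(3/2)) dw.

210358/105 - 108*sqrt(3)/5

By the power rule, an antiderivative is F(w) = 4*w**7/7 + 5*w**6/6 - 12*w**(5/2)/5 + 3*w**5/5.
Then F(3) - F(1) = (140211/70 - 108*sqrt(3)/5) - (-83/210) = 210358/105 - 108*sqrt(3)/5.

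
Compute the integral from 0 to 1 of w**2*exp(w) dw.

-2 + E

Integrate by parts twice (u = w^2, dv = exp(w) dw).
An antiderivative is F(w) = (w**2 - 2*w + 2)*exp(w).
Then F(1) - F(0) = (E) - (2) = -2 + E.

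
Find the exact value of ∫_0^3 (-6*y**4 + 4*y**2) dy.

By the power rule, an antiderivative is F(y) = -6*y**5/5 + 4*y**3/3.
Then F(3) - F(0) = (-1278/5) - (0) = -1278/5.

-1278/5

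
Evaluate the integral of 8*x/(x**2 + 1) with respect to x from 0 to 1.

log(16)

Let u = x**2 + 1, so du = 2*x dx. When x = 0, u = 1; when x = 1, u = 2.
The integral becomes 4·∫ 1/u du from 1 to 2, with antiderivative 4*log(u).
Back in x: F(x) = 4*log(x**2 + 1).
Then F(1) - F(0) = (log(16)) - (0) = log(16).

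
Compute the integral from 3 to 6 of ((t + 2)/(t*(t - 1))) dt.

-5*log(2) + 3*log(5)

Factor the denominator: t**2 - t = t(t - 1).
Partial fractions: (t + 2)/(t*(t - 1)) = -2/t + 3/(t - 1).
An antiderivative is F(t) = -2*log(t) + 3*log(t - 1).
Then F(6) - F(3) = (-2*log(3) - 2*log(2) + 3*log(5)) - (log(8/9)) = -5*log(2) + 3*log(5).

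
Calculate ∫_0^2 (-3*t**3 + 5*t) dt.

By the power rule, an antiderivative is F(t) = -3*t**4/4 + 5*t**2/2.
Then F(2) - F(0) = (-2) - (0) = -2.

-2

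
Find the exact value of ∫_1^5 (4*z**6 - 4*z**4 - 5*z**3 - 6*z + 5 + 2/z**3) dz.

By the power rule, an antiderivative is F(z) = 4*z**7/7 - 4*z**5/5 - 5*z**4/4 - 3*z**2 + 5*z - 1/z**2.
Then F(5) - F(1) = (28918097/700) - (-67/140) = 7229608/175.

7229608/175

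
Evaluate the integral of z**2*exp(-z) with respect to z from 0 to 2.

Integrate by parts twice (u = z^2, dv = exp(-z) dz).
An antiderivative is F(z) = (-z**2 - 2*z - 2)*exp(-z).
Then F(2) - F(0) = (-10*exp(-2)) - (-2) = 2 - 10*exp(-2).

2 - 10*exp(-2)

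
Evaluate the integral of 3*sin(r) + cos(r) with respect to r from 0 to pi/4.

3 - sqrt(2)

An antiderivative is F(r) = sin(r) - 3*cos(r).
Then F(pi/4) - F(0) = (-sqrt(2)) - (-3) = 3 - sqrt(2).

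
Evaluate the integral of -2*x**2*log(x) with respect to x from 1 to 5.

Integrate by parts once (u = ln x, dv = -2*x**2 dx).
An antiderivative is F(x) = -2*x**3*(3*log(x) - 1)/9.
Then F(5) - F(1) = (250/9 - 250*log(5)/3) - (2/9) = 248/9 - 250*log(5)/3.

248/9 - 250*log(5)/3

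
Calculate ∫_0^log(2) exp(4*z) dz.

Let u = exp(z), so du = exp(z) dz. When z = 0, u = 1; when z = log(2), u = 2.
The integral becomes ∫ u**3 du from 1 to 2, with antiderivative u**4/4.
Back in z: F(z) = exp(4*z)/4.
Then F(log(2)) - F(0) = (4) - (1/4) = 15/4.

15/4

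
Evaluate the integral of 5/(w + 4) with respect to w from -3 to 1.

An antiderivative is F(w) = 5*log(w + 4).
Then F(1) - F(-3) = (5*log(5)) - (0) = 5*log(5).

5*log(5)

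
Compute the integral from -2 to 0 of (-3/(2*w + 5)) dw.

An antiderivative is F(w) = -3*log(2*w + 5)/2.
Then F(0) - F(-2) = (-3*log(5)/2) - (0) = -3*log(5)/2.

-3*log(5)/2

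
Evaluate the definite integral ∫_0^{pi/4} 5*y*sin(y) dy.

5*sqrt(2)*(4 - pi)/8

Integrate by parts once (u = y, dv = 5*sin(y) dy).
An antiderivative is F(y) = -5*y*cos(y) + 5*sin(y).
Then F(pi/4) - F(0) = (5*sqrt(2)*(4 - pi)/8) - (0) = 5*sqrt(2)*(4 - pi)/8.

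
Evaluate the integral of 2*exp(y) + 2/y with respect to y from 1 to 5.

-2*exp(1) + 2*log(5) + 2*exp(5)

An antiderivative is F(y) = 2*exp(y) + 2*log(y).
Then F(5) - F(1) = (2*log(5) + 2*exp(5)) - (2*exp(1)) = -2*exp(1) + 2*log(5) + 2*exp(5).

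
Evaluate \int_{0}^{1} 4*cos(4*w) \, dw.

sin(4)

Let u = 4*w, so du = 4 dw. When w = 0, u = 0; when w = 1, u = 4.
The integral becomes ∫ cos(u) du from 0 to 4, with antiderivative sin(u).
Back in w: F(w) = sin(4*w).
Then F(1) - F(0) = (sin(4)) - (0) = sin(4).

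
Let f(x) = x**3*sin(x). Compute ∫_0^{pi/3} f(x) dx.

-3*sqrt(3) - pi**3/54 + sqrt(3)*pi**2/6 + pi

Integrate by parts 3 times (u = x^3, dv = sin(x) dx).
An antiderivative is F(x) = -x**3*cos(x) + 3*x**2*sin(x) + 6*x*cos(x) - 6*sin(x).
Then F(pi/3) - F(0) = (-3*sqrt(3) - pi**3/54 + sqrt(3)*pi**2/6 + pi) - (0) = -3*sqrt(3) - pi**3/54 + sqrt(3)*pi**2/6 + pi.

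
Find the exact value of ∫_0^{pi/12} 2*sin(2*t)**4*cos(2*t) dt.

Let u = sin(2*t), so du = 2*cos(2*t) dt. When t = 0, u = 0; when t = pi/12, u = 1/2.
The integral becomes ∫ u**4 du from 0 to 1/2, with antiderivative u**5/5.
Back in t: F(t) = sin(2*t)**5/5.
Then F(pi/12) - F(0) = (1/160) - (0) = 1/160.

1/160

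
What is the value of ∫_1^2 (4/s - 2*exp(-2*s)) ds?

-exp(-2) + exp(-4) + 4*log(2)

An antiderivative is F(s) = 4*log(s) + exp(-2*s).
Then F(2) - F(1) = (exp(-4) + 4*log(2)) - (exp(-2)) = -exp(-2) + exp(-4) + 4*log(2).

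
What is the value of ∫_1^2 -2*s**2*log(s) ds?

Integrate by parts once (u = ln s, dv = -2*s**2 ds).
An antiderivative is F(s) = -2*s**3*(3*log(s) - 1)/9.
Then F(2) - F(1) = (16/9 - 16*log(2)/3) - (2/9) = 14/9 - 16*log(2)/3.

14/9 - 16*log(2)/3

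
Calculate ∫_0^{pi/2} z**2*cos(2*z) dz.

Integrate by parts twice (u = z^2, dv = cos(2*z) dz).
An antiderivative is F(z) = z**2*sin(2*z)/2 + z*cos(2*z)/2 - sin(2*z)/4.
Then F(pi/2) - F(0) = (-pi/4) - (0) = -pi/4.

-pi/4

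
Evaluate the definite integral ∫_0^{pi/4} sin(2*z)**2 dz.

Use the identity sin^2(2*z) = (1 - cos(4*z))/2.
An antiderivative is F(z) = z/2 - sin(4*z)/8.
Then F(pi/4) - F(0) = (pi/8) - (0) = pi/8.

pi/8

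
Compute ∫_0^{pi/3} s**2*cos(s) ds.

-sqrt(3) + sqrt(3)*pi**2/18 + pi/3

Integrate by parts twice (u = s^2, dv = cos(s) ds).
An antiderivative is F(s) = s**2*sin(s) + 2*s*cos(s) - 2*sin(s).
Then F(pi/3) - F(0) = (-sqrt(3) + sqrt(3)*pi**2/18 + pi/3) - (0) = -sqrt(3) + sqrt(3)*pi**2/18 + pi/3.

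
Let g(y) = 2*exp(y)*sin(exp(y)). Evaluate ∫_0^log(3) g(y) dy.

2*cos(1) - 2*cos(3)

Let u = exp(y), so du = exp(y) dy. When y = 0, u = 1; when y = log(3), u = 3.
The integral becomes 2·∫ sin(u) du from 1 to 3, with antiderivative -2*cos(u).
Back in y: F(y) = -2*cos(exp(y)).
Then F(log(3)) - F(0) = (-2*cos(3)) - (-2*cos(1)) = 2*cos(1) - 2*cos(3).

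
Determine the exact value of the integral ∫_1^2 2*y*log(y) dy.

Integrate by parts once (u = ln y, dv = 2*y dy).
An antiderivative is F(y) = y**2*(2*log(y) - 1)/2.
Then F(2) - F(1) = (-2 + log(16)) - (-1/2) = -3/2 + log(16).

-3/2 + log(16)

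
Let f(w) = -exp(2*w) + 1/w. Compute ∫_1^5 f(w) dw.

-exp(10)/2 + log(5) + exp(2)/2

An antiderivative is F(w) = -exp(2*w)/2 + log(w).
Then F(5) - F(1) = (-exp(10)/2 + log(5)) - (-exp(2)/2) = -exp(10)/2 + log(5) + exp(2)/2.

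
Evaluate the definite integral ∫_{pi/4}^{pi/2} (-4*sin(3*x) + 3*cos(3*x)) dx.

An antiderivative is F(x) = sin(3*x) + 4*cos(3*x)/3.
Then F(pi/2) - F(pi/4) = (-1) - (-sqrt(2)/6) = -1 + sqrt(2)/6.

-1 + sqrt(2)/6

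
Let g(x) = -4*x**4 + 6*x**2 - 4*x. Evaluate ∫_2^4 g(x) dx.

-3528/5

By the power rule, an antiderivative is F(x) = -4*x**5/5 + 2*x**3 - 2*x**2.
Then F(4) - F(2) = (-3616/5) - (-88/5) = -3528/5.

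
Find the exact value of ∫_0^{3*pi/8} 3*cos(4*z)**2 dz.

9*pi/16

Use the identity cos^2(4*z) = (1 + cos(8*z))/2.
An antiderivative is F(z) = 3*z/2 + 3*sin(8*z)/16.
Then F(3*pi/8) - F(0) = (9*pi/16) - (0) = 9*pi/16.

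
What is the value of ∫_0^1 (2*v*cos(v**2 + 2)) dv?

Let u = v**2 + 2, so du = 2*v dv. When v = 0, u = 2; when v = 1, u = 3.
The integral becomes ∫ cos(u) du from 2 to 3, with antiderivative sin(u).
Back in v: F(v) = sin(v**2 + 2).
Then F(1) - F(0) = (sin(3)) - (sin(2)) = -sin(2) + sin(3).

-sin(2) + sin(3)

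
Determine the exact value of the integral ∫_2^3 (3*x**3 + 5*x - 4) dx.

By the power rule, an antiderivative is F(x) = 3*x**4/4 + 5*x**2/2 - 4*x.
Then F(3) - F(2) = (285/4) - (14) = 229/4.

229/4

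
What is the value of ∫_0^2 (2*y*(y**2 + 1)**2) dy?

124/3

Let u = y**2 + 1, so du = 2*y dy. When y = 0, u = 1; when y = 2, u = 5.
The integral becomes ∫ u**2 du from 1 to 5, with antiderivative u**3/3.
Back in y: F(y) = (y**2 + 1)**3/3.
Then F(2) - F(0) = (125/3) - (1/3) = 124/3.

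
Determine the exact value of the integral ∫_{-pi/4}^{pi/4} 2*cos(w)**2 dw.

1 + pi/2

Use the identity cos^2(w) = (1 + cos(2*w))/2.
An antiderivative is F(w) = w + sin(2*w)/2.
Then F(pi/4) - F(-pi/4) = (1/2 + pi/4) - (-pi/4 - 1/2) = 1 + pi/2.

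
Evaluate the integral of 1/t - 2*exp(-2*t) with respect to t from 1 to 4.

An antiderivative is F(t) = log(t) + exp(-2*t).
Then F(4) - F(1) = ((1 + log(4**exp(8)))*exp(-8)) - (exp(-2)) = (-exp(6) + 1 + log(4**exp(8)))*exp(-8).

(-exp(6) + 1 + log(4**exp(8)))*exp(-8)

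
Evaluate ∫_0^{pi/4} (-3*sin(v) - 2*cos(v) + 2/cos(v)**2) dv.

-1 + sqrt(2)/2

An antiderivative is F(v) = -2*sin(v) + 3*cos(v) + 2*tan(v).
Then F(pi/4) - F(0) = (sqrt(2)/2 + 2) - (3) = -1 + sqrt(2)/2.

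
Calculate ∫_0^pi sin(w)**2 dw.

pi/2

Use the identity sin^2(w) = (1 - cos(2*w))/2.
An antiderivative is F(w) = w/2 - sin(2*w)/4.
Then F(pi) - F(0) = (pi/2) - (0) = pi/2.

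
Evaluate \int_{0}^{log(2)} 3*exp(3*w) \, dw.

Let u = exp(w), so du = exp(w) dw. When w = 0, u = 1; when w = log(2), u = 2.
The integral becomes 3·∫ u**2 du from 1 to 2, with antiderivative u**3.
Back in w: F(w) = exp(3*w).
Then F(log(2)) - F(0) = (8) - (1) = 7.

7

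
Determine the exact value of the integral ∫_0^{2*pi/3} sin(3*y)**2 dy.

pi/3

Use the identity sin^2(3*y) = (1 - cos(6*y))/2.
An antiderivative is F(y) = y/2 - sin(6*y)/12.
Then F(2*pi/3) - F(0) = (pi/3) - (0) = pi/3.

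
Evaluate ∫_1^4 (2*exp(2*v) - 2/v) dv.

An antiderivative is F(v) = exp(2*v) - 2*log(v).
Then F(4) - F(1) = (-log(16) + exp(8)) - (exp(2)) = -exp(2) - log(16) + exp(8).

-exp(2) - log(16) + exp(8)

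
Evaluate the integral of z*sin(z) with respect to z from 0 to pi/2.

Integrate by parts once (u = z, dv = sin(z) dz).
An antiderivative is F(z) = -z*cos(z) + sin(z).
Then F(pi/2) - F(0) = (1) - (0) = 1.

1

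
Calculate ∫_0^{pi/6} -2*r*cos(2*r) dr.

-sqrt(3)*pi/12 + 1/4

Integrate by parts once (u = r, dv = -2*cos(2*r) dr).
An antiderivative is F(r) = -r*sin(2*r) - cos(2*r)/2.
Then F(pi/6) - F(0) = (-sqrt(3)*pi/12 - 1/4) - (-1/2) = -sqrt(3)*pi/12 + 1/4.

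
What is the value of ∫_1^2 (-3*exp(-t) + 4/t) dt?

An antiderivative is F(t) = 4*log(t) + 3*exp(-t).
Then F(2) - F(1) = (3*exp(-2) + 4*log(2)) - (3*exp(-1)) = -3*exp(-1) + 3*exp(-2) + 4*log(2).

-3*exp(-1) + 3*exp(-2) + 4*log(2)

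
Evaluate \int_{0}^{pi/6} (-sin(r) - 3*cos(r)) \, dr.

An antiderivative is F(r) = -3*sin(r) + cos(r).
Then F(pi/6) - F(0) = (-3/2 + sqrt(3)/2) - (1) = -5/2 + sqrt(3)/2.

-5/2 + sqrt(3)/2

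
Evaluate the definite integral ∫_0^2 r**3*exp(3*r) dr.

2/27 + 46*exp(6)/27

Integrate by parts 3 times (u = r^3, dv = exp(3*r) dr).
An antiderivative is F(r) = (9*r**3 - 9*r**2 + 6*r - 2)*exp(3*r)/27.
Then F(2) - F(0) = (46*exp(6)/27) - (-2/27) = 2/27 + 46*exp(6)/27.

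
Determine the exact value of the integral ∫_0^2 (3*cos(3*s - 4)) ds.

Let u = 3*s - 4, so du = 3 ds. When s = 0, u = -4; when s = 2, u = 2.
The integral becomes ∫ cos(u) du from -4 to 2, with antiderivative sin(u).
Back in s: F(s) = sin(3*s - 4).
Then F(2) - F(0) = (sin(2)) - (-sin(4)) = sin(4) + sin(2).

sin(4) + sin(2)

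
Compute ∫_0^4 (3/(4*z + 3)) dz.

An antiderivative is F(z) = 3*log(4*z + 3)/4.
Then F(4) - F(0) = (3*log(19)/4) - (3*log(3)/4) = -3*log(3)/4 + 3*log(19)/4.

-3*log(3)/4 + 3*log(19)/4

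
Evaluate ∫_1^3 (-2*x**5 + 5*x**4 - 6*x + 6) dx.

By the power rule, an antiderivative is F(x) = -x**6/3 + x**5 - 3*x**2 + 6*x.
Then F(3) - F(1) = (-9) - (11/3) = -38/3.

-38/3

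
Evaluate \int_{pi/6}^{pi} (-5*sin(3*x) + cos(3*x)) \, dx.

-2

An antiderivative is F(x) = sin(3*x)/3 + 5*cos(3*x)/3.
Then F(pi) - F(pi/6) = (-5/3) - (1/3) = -2.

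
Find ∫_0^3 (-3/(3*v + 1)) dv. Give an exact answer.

An antiderivative is F(v) = -log(3*v + 1).
Then F(3) - F(0) = (-log(10)) - (0) = -log(10).

-log(10)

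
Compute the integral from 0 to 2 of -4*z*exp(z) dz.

Integrate by parts once (u = z, dv = -4*exp(z) dz).
An antiderivative is F(z) = (-4*z + 4)*exp(z).
Then F(2) - F(0) = (-4*exp(2)) - (4) = -4*exp(2) - 4.

-4*exp(2) - 4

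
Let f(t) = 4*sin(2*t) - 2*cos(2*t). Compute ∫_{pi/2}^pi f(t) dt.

-4

An antiderivative is F(t) = -sin(2*t) - 2*cos(2*t).
Then F(pi) - F(pi/2) = (-2) - (2) = -4.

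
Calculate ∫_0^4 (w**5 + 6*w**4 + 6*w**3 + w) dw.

By the power rule, an antiderivative is F(w) = w**6/6 + 6*w**5/5 + 3*w**4/2 + w**2/2.
Then F(4) - F(0) = (34552/15) - (0) = 34552/15.

34552/15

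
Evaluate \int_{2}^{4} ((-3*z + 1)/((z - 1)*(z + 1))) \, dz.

log(3/25)

Factor the denominator: z**2 - 1 = (z + 1)(z - 1).
Partial fractions: (-3*z + 1)/((z - 1)*(z + 1)) = -2/(z + 1) - 1/(z - 1).
An antiderivative is F(z) = -log(z - 1) - 2*log(z + 1).
Then F(4) - F(2) = (-log(75)) - (-log(9)) = log(3/25).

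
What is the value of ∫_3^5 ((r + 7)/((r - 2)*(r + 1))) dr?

log(12)

Factor the denominator: r**2 - r - 2 = (r + 1)(r - 2).
Partial fractions: (r + 7)/((r - 2)*(r + 1)) = -2/(r + 1) + 3/(r - 2).
An antiderivative is F(r) = 3*log(r - 2) - 2*log(r + 1).
Then F(5) - F(3) = (log(3/4)) - (-log(16)) = log(12).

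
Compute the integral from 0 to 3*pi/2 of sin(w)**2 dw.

3*pi/4

Use the identity sin^2(w) = (1 - cos(2*w))/2.
An antiderivative is F(w) = w/2 - sin(2*w)/4.
Then F(3*pi/2) - F(0) = (3*pi/4) - (0) = 3*pi/4.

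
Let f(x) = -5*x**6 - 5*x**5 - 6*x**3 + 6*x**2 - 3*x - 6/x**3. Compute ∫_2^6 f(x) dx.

-5045086/21

By the power rule, an antiderivative is F(x) = -5*x**7/7 - 5*x**6/6 - 3*x**4/2 + 2*x**3 - 3*x**2/2 + 3/x**2.
Then F(6) - F(2) = (-20193617/84) - (-13273/84) = -5045086/21.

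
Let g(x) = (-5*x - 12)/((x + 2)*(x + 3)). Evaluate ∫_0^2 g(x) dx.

-3*log(5) - 2*log(2) + 3*log(3)

Factor the denominator: x**2 + 5*x + 6 = (x + 3)(x + 2).
Partial fractions: (-5*x - 12)/((x + 2)*(x + 3)) = -3/(x + 3) - 2/(x + 2).
An antiderivative is F(x) = -2*log(x + 2) - 3*log(x + 3).
Then F(2) - F(0) = (-3*log(5) - 4*log(2)) - (-3*log(3) - 2*log(2)) = -3*log(5) - 2*log(2) + 3*log(3).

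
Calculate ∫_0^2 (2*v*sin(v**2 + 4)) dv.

cos(4) - cos(8)

Let u = v**2 + 4, so du = 2*v dv. When v = 0, u = 4; when v = 2, u = 8.
The integral becomes ∫ sin(u) du from 4 to 8, with antiderivative -cos(u).
Back in v: F(v) = -cos(v**2 + 4).
Then F(2) - F(0) = (-cos(8)) - (-cos(4)) = cos(4) - cos(8).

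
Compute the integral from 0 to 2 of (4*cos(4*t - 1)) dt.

sin(7) + sin(1)

Let u = 4*t - 1, so du = 4 dt. When t = 0, u = -1; when t = 2, u = 7.
The integral becomes ∫ cos(u) du from -1 to 7, with antiderivative sin(u).
Back in t: F(t) = sin(4*t - 1).
Then F(2) - F(0) = (sin(7)) - (-sin(1)) = sin(7) + sin(1).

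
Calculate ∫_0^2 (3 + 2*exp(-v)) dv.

An antiderivative is F(v) = 3*v - 2*exp(-v).
Then F(2) - F(0) = (6 - 2*exp(-2)) - (-2) = 8 - 2*exp(-2).

8 - 2*exp(-2)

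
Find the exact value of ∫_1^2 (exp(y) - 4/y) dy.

-log(16) - exp(1) + exp(2)

An antiderivative is F(y) = exp(y) - 4*log(y).
Then F(2) - F(1) = (-log(16) + exp(2)) - (exp(1)) = -log(16) - exp(1) + exp(2).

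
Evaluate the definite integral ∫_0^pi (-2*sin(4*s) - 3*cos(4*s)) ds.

An antiderivative is F(s) = -3*sin(4*s)/4 + cos(4*s)/2.
Then F(pi) - F(0) = (1/2) - (1/2) = 0.

0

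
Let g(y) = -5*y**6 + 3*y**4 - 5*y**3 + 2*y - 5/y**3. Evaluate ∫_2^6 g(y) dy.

-61987279/315

By the power rule, an antiderivative is F(y) = -5*y**7/7 + 3*y**5/5 - 5*y**4/4 + y**2 + 5/(2*y**2).
Then F(6) - F(2) = (-496118993/2520) - (-24529/280) = -61987279/315.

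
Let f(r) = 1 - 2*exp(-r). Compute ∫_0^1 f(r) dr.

-1 + 2*exp(-1)

An antiderivative is F(r) = r + 2*exp(-r).
Then F(1) - F(0) = (2*exp(-1) + 1) - (2) = -1 + 2*exp(-1).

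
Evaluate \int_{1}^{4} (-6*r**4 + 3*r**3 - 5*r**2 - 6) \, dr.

By the power rule, an antiderivative is F(r) = -6*r**5/5 + 3*r**4/4 - 5*r**3/3 - 6*r.
Then F(4) - F(1) = (-17512/15) - (-487/60) = -23187/20.

-23187/20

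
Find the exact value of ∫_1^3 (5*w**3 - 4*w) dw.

By the power rule, an antiderivative is F(w) = 5*w**4/4 - 2*w**2.
Then F(3) - F(1) = (333/4) - (-3/4) = 84.

84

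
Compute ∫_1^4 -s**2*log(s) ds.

Integrate by parts once (u = ln s, dv = -s**2 ds).
An antiderivative is F(s) = -s**3*(3*log(s) - 1)/9.
Then F(4) - F(1) = (64/9 - 128*log(2)/3) - (1/9) = 7 - 128*log(2)/3.

7 - 128*log(2)/3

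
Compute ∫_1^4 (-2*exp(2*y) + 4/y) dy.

-exp(8) + 8*log(2) + exp(2)

An antiderivative is F(y) = -exp(2*y) + 4*log(y).
Then F(4) - F(1) = (-exp(8) + 8*log(2)) - (-exp(2)) = -exp(8) + 8*log(2) + exp(2).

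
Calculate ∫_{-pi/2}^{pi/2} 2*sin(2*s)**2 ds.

pi

Use the identity sin^2(2*s) = (1 - cos(4*s))/2.
An antiderivative is F(s) = s - sin(4*s)/4.
Then F(pi/2) - F(-pi/2) = (pi/2) - (-pi/2) = pi.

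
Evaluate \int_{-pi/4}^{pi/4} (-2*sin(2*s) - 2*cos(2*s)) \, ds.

-2

An antiderivative is F(s) = -sin(2*s) + cos(2*s).
Then F(pi/4) - F(-pi/4) = (-1) - (1) = -2.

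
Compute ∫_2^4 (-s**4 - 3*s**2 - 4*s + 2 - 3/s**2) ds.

By the power rule, an antiderivative is F(s) = -s**5/5 - s**3 - 2*s**2 + 2*s + 3/s.
Then F(4) - F(2) = (-5841/20) - (-169/10) = -5503/20.

-5503/20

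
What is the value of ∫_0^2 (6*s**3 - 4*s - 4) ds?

8

By the power rule, an antiderivative is F(s) = 3*s**4/2 - 2*s**2 - 4*s.
Then F(2) - F(0) = (8) - (0) = 8.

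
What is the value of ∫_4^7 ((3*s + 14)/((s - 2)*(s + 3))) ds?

-5*log(2) + log(7) + 3*log(5)

Factor the denominator: s**2 + s - 6 = (s + 3)(s - 2).
Partial fractions: (3*s + 14)/((s - 2)*(s + 3)) = -1/(s + 3) + 4/(s - 2).
An antiderivative is F(s) = 4*log(s - 2) - log(s + 3).
Then F(7) - F(4) = (-log(2) + 3*log(5)) - (log(16/7)) = -5*log(2) + log(7) + 3*log(5).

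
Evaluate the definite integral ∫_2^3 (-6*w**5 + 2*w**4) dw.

-2903/5

By the power rule, an antiderivative is F(w) = -w**6 + 2*w**5/5.
Then F(3) - F(2) = (-3159/5) - (-256/5) = -2903/5.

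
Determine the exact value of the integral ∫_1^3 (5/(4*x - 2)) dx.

An antiderivative is F(x) = 5*log(4*x - 2)/4.
Then F(3) - F(1) = (5*log(10)/4) - (5*log(2)/4) = 5*log(5)/4.

5*log(5)/4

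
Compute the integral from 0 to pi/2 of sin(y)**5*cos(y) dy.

1/6

Let u = sin(y), so du = cos(y) dy. When y = 0, u = 0; when y = pi/2, u = 1.
The integral becomes ∫ u**5 du from 0 to 1, with antiderivative u**6/6.
Back in y: F(y) = sin(y)**6/6.
Then F(pi/2) - F(0) = (1/6) - (0) = 1/6.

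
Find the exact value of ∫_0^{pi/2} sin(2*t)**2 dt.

Use the identity sin^2(2*t) = (1 - cos(4*t))/2.
An antiderivative is F(t) = t/2 - sin(4*t)/8.
Then F(pi/2) - F(0) = (pi/4) - (0) = pi/4.

pi/4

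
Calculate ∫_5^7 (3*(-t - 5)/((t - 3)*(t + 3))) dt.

Factor the denominator: t**2 - 9 = (t + 3)(t - 3).
Partial fractions: 3*(-t - 5)/((t - 3)*(t + 3)) = 1/(t + 3) - 4/(t - 3).
An antiderivative is F(t) = -4*log(t - 3) + log(t + 3).
Then F(7) - F(5) = (-7*log(2) + log(5)) - (-log(2)) = log(5/64).

log(5/64)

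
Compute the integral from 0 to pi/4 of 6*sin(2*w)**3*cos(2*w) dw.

3/4

Let u = sin(2*w), so du = 2*cos(2*w) dw. When w = 0, u = 0; when w = pi/4, u = 1.
The integral becomes 3·∫ u**3 du from 0 to 1, with antiderivative 3*u**4/4.
Back in w: F(w) = 3*sin(2*w)**4/4.
Then F(pi/4) - F(0) = (3/4) - (0) = 3/4.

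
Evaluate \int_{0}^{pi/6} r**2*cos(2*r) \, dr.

-sqrt(3)/8 + sqrt(3)*pi**2/144 + pi/24

Integrate by parts twice (u = r^2, dv = cos(2*r) dr).
An antiderivative is F(r) = r**2*sin(2*r)/2 + r*cos(2*r)/2 - sin(2*r)/4.
Then F(pi/6) - F(0) = (-sqrt(3)/8 + sqrt(3)*pi**2/144 + pi/24) - (0) = -sqrt(3)/8 + sqrt(3)*pi**2/144 + pi/24.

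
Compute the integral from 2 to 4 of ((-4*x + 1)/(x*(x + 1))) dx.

Factor the denominator: x**2 + x = (x + 1)x.
Partial fractions: (-4*x + 1)/(x*(x + 1)) = -5/(x + 1) + 1/x.
An antiderivative is F(x) = log(x) - 5*log(x + 1).
Then F(4) - F(2) = (-5*log(5) + 2*log(2)) - (-5*log(3) + log(2)) = -5*log(5) + log(2) + 5*log(3).

-5*log(5) + log(2) + 5*log(3)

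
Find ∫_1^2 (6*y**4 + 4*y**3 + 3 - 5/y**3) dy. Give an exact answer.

By the power rule, an antiderivative is F(y) = 6*y**5/5 + y**4 + 3*y + 5/(2*y**2).
Then F(2) - F(1) = (2441/40) - (77/10) = 2133/40.

2133/40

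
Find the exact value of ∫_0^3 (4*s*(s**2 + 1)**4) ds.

Let u = s**2 + 1, so du = 2*s ds. When s = 0, u = 1; when s = 3, u = 10.
The integral becomes 2·∫ u**4 du from 1 to 10, with antiderivative 2*u**5/5.
Back in s: F(s) = 2*(s**2 + 1)**5/5.
Then F(3) - F(0) = (40000) - (2/5) = 199998/5.

199998/5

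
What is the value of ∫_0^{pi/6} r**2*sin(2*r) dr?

-1/8 - pi**2/144 + sqrt(3)*pi/24

Integrate by parts twice (u = r^2, dv = sin(2*r) dr).
An antiderivative is F(r) = -r**2*cos(2*r)/2 + r*sin(2*r)/2 + cos(2*r)/4.
Then F(pi/6) - F(0) = (-pi**2/144 + 1/8 + sqrt(3)*pi/24) - (1/4) = -1/8 - pi**2/144 + sqrt(3)*pi/24.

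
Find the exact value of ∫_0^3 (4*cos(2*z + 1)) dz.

-2*sin(1) + 2*sin(7)

Let u = 2*z + 1, so du = 2 dz. When z = 0, u = 1; when z = 3, u = 7.
The integral becomes 2·∫ cos(u) du from 1 to 7, with antiderivative 2*sin(u).
Back in z: F(z) = 2*sin(2*z + 1).
Then F(3) - F(0) = (2*sin(7)) - (2*sin(1)) = -2*sin(1) + 2*sin(7).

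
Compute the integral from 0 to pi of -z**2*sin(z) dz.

Integrate by parts twice (u = z^2, dv = -sin(z) dz).
An antiderivative is F(z) = z**2*cos(z) - 2*z*sin(z) - 2*cos(z).
Then F(pi) - F(0) = (2 - pi**2) - (-2) = 4 - pi**2.

4 - pi**2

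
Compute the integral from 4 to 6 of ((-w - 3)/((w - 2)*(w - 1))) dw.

-4*log(3) - 5*log(2) + 4*log(5)

Factor the denominator: w**2 - 3*w + 2 = (w - 1)(w - 2).
Partial fractions: (-w - 3)/((w - 2)*(w - 1)) = 4/(w - 1) - 5/(w - 2).
An antiderivative is F(w) = -5*log(w - 2) + 4*log(w - 1).
Then F(6) - F(4) = (-10*log(2) + 4*log(5)) - (log(81/32)) = -4*log(3) - 5*log(2) + 4*log(5).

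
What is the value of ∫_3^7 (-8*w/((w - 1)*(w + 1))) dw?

Factor the denominator: w**2 - 1 = (w + 1)(w - 1).
Partial fractions: -8*w/((w - 1)*(w + 1)) = -4/(w + 1) - 4/(w - 1).
An antiderivative is F(w) = -4*log(w - 1) - 4*log(w + 1).
Then F(7) - F(3) = (-16*log(2) - 4*log(3)) - (-12*log(2)) = -4*log(3) - 4*log(2).

-4*log(3) - 4*log(2)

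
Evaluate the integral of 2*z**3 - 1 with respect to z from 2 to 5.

603/2

By the power rule, an antiderivative is F(z) = z**4/2 - z.
Then F(5) - F(2) = (615/2) - (6) = 603/2.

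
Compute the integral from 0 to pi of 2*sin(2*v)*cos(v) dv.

8/3

Use the identity sin(2*v)cos(v) = [sin(3*v) + sin(v)]/2.
An antiderivative is F(v) = -cos(v) - cos(3*v)/3.
Then F(pi) - F(0) = (4/3) - (-4/3) = 8/3.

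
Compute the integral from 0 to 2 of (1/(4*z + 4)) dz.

log(3)/4

An antiderivative is F(z) = log(4*z + 4)/4.
Then F(2) - F(0) = (log(12)/4) - (log(2)/2) = log(3)/4.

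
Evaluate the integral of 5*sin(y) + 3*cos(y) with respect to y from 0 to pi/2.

An antiderivative is F(y) = 3*sin(y) - 5*cos(y).
Then F(pi/2) - F(0) = (3) - (-5) = 8.

8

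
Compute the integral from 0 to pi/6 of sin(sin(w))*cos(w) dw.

1 - cos(1/2)

Let u = sin(w), so du = cos(w) dw. When w = 0, u = 0; when w = pi/6, u = 1/2.
The integral becomes ∫ sin(u) du from 0 to 1/2, with antiderivative -cos(u).
Back in w: F(w) = -cos(sin(w)).
Then F(pi/6) - F(0) = (-cos(1/2)) - (-1) = 1 - cos(1/2).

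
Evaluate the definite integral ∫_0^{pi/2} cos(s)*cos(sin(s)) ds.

sin(1)

Let u = sin(s), so du = cos(s) ds. When s = 0, u = 0; when s = pi/2, u = 1.
The integral becomes ∫ cos(u) du from 0 to 1, with antiderivative sin(u).
Back in s: F(s) = sin(sin(s)).
Then F(pi/2) - F(0) = (sin(1)) - (0) = sin(1).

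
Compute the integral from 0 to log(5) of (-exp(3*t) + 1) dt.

-124/3 + log(5)

An antiderivative is F(t) = -exp(3*t)/3 + t.
Then F(log(5)) - F(0) = (-125/3 + log(5)) - (-1/3) = -124/3 + log(5).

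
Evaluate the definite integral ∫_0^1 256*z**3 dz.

64

Let u = 4*z, so du = 4 dz. When z = 0, u = 0; when z = 1, u = 4.
The integral becomes ∫ u**3 du from 0 to 4, with antiderivative u**4/4.
Back in z: F(z) = 64*z**4.
Then F(1) - F(0) = (64) - (0) = 64.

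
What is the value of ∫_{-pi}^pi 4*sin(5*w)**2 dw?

Use the identity sin^2(5*w) = (1 - cos(10*w))/2.
An antiderivative is F(w) = 2*w - sin(10*w)/5.
Then F(pi) - F(-pi) = (2*pi) - (-2*pi) = 4*pi.

4*pi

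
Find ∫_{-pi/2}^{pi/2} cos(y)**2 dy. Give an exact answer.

Use the identity cos^2(y) = (1 + cos(2*y))/2.
An antiderivative is F(y) = y/2 + sin(2*y)/4.
Then F(pi/2) - F(-pi/2) = (pi/4) - (-pi/4) = pi/2.

pi/2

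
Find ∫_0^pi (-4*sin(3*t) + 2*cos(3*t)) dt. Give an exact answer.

An antiderivative is F(t) = 2*sin(3*t)/3 + 4*cos(3*t)/3.
Then F(pi) - F(0) = (-4/3) - (4/3) = -8/3.

-8/3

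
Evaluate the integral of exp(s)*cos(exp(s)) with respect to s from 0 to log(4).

Let u = exp(s), so du = exp(s) ds. When s = 0, u = 1; when s = log(4), u = 4.
The integral becomes ∫ cos(u) du from 1 to 4, with antiderivative sin(u).
Back in s: F(s) = sin(exp(s)).
Then F(log(4)) - F(0) = (sin(4)) - (sin(1)) = -sin(1) + sin(4).

-sin(1) + sin(4)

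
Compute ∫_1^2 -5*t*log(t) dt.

Integrate by parts once (u = ln t, dv = -5*t dt).
An antiderivative is F(t) = -5*t**2*(2*log(t) - 1)/4.
Then F(2) - F(1) = (5 - 10*log(2)) - (5/4) = 15/4 - 10*log(2).

15/4 - 10*log(2)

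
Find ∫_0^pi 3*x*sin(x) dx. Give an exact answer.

Integrate by parts once (u = x, dv = 3*sin(x) dx).
An antiderivative is F(x) = -3*x*cos(x) + 3*sin(x).
Then F(pi) - F(0) = (3*pi) - (0) = 3*pi.

3*pi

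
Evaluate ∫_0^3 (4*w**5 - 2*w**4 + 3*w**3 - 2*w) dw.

By the power rule, an antiderivative is F(w) = 2*w**6/3 - 2*w**5/5 + 3*w**4/4 - w**2.
Then F(3) - F(0) = (8811/20) - (0) = 8811/20.

8811/20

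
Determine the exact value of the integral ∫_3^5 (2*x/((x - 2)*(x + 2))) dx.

log(21/5)

Factor the denominator: x**2 - 4 = (x + 2)(x - 2).
Partial fractions: 2*x/((x - 2)*(x + 2)) = 1/(x + 2) + 1/(x - 2).
An antiderivative is F(x) = log(x - 2) + log(x + 2).
Then F(5) - F(3) = (log(21)) - (log(5)) = log(21/5).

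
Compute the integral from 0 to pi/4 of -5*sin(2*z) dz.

An antiderivative is F(z) = 5*cos(2*z)/2.
Then F(pi/4) - F(0) = (0) - (5/2) = -5/2.

-5/2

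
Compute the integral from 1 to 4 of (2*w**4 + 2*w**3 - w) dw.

2646/5

By the power rule, an antiderivative is F(w) = 2*w**5/5 + w**4/2 - w**2/2.
Then F(4) - F(1) = (2648/5) - (2/5) = 2646/5.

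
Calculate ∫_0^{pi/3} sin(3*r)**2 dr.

pi/6

Use the identity sin^2(3*r) = (1 - cos(6*r))/2.
An antiderivative is F(r) = r/2 - sin(6*r)/12.
Then F(pi/3) - F(0) = (pi/6) - (0) = pi/6.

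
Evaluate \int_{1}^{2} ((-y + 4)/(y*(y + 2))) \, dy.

Factor the denominator: y**2 + 2*y = (y + 2)y.
Partial fractions: (-y + 4)/(y*(y + 2)) = -3/(y + 2) + 2/y.
An antiderivative is F(y) = 2*log(y) - 3*log(y + 2).
Then F(2) - F(1) = (-log(16)) - (-log(27)) = log(27/16).

log(27/16)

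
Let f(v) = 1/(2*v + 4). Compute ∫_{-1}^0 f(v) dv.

An antiderivative is F(v) = log(2*v + 4)/2.
Then F(0) - F(-1) = (log(2)) - (log(2)/2) = log(2)/2.

log(2)/2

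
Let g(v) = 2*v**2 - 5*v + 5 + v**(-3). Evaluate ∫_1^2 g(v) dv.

61/24

By the power rule, an antiderivative is F(v) = 2*v**3/3 - 5*v**2/2 + 5*v - 1/(2*v**2).
Then F(2) - F(1) = (125/24) - (8/3) = 61/24.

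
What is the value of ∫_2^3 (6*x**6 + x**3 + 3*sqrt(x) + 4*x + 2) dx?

-4*sqrt(2) + 6*sqrt(3) + 50207/28

By the power rule, an antiderivative is F(x) = 6*x**7/7 + x**4/4 + 2*x**(3/2) + 2*x**2 + 2*x.
Then F(3) - F(2) = (6*sqrt(3) + 53727/28) - (4*sqrt(2) + 880/7) = -4*sqrt(2) + 6*sqrt(3) + 50207/28.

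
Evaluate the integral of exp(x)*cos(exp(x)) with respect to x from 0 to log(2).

Let u = exp(x), so du = exp(x) dx. When x = 0, u = 1; when x = log(2), u = 2.
The integral becomes ∫ cos(u) du from 1 to 2, with antiderivative sin(u).
Back in x: F(x) = sin(exp(x)).
Then F(log(2)) - F(0) = (sin(2)) - (sin(1)) = -sin(1) + sin(2).

-sin(1) + sin(2)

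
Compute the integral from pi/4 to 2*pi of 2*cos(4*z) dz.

0

An antiderivative is F(z) = sin(4*z)/2.
Then F(2*pi) - F(pi/4) = (0) - (0) = 0.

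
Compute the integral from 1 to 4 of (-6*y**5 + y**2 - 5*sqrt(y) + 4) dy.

By the power rule, an antiderivative is F(y) = -y**6 - 10*y**(3/2)/3 + y**3/3 + 4*y.
Then F(4) - F(1) = (-12256/3) - (0) = -12256/3.

-12256/3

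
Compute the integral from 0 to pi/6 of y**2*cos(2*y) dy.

-sqrt(3)/8 + sqrt(3)*pi**2/144 + pi/24

Integrate by parts twice (u = y^2, dv = cos(2*y) dy).
An antiderivative is F(y) = y**2*sin(2*y)/2 + y*cos(2*y)/2 - sin(2*y)/4.
Then F(pi/6) - F(0) = (-sqrt(3)/8 + sqrt(3)*pi**2/144 + pi/24) - (0) = -sqrt(3)/8 + sqrt(3)*pi**2/144 + pi/24.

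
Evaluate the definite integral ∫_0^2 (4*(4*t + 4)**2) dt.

1664/3

Let u = 4*t + 4, so du = 4 dt. When t = 0, u = 4; when t = 2, u = 12.
The integral becomes ∫ u**2 du from 4 to 12, with antiderivative u**3/3.
Back in t: F(t) = (4*t + 4)**3/3.
Then F(2) - F(0) = (576) - (64/3) = 1664/3.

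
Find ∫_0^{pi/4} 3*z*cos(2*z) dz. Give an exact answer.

-3/4 + 3*pi/8

Integrate by parts once (u = z, dv = 3*cos(2*z) dz).
An antiderivative is F(z) = 3*z*sin(2*z)/2 + 3*cos(2*z)/4.
Then F(pi/4) - F(0) = (3*pi/8) - (3/4) = -3/4 + 3*pi/8.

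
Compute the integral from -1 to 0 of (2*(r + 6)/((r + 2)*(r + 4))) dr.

log(9)

Factor the denominator: r**2 + 6*r + 8 = (r + 4)(r + 2).
Partial fractions: 2*(r + 6)/((r + 2)*(r + 4)) = -2/(r + 4) + 4/(r + 2).
An antiderivative is F(r) = 4*log(r + 2) - 2*log(r + 4).
Then F(0) - F(-1) = (0) - (-log(9)) = log(9).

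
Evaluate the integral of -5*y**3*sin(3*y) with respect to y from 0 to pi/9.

Integrate by parts 3 times (u = y^3, dv = -5*sin(3*y) dy).
An antiderivative is F(y) = 5*y**3*cos(3*y)/3 - 5*y**2*sin(3*y)/3 - 10*y*cos(3*y)/9 + 10*sin(3*y)/27.
Then F(pi/9) - F(0) = (-5*pi/81 - 5*sqrt(3)*pi**2/486 + 5*pi**3/4374 + 5*sqrt(3)/27) - (0) = -5*pi/81 - 5*sqrt(3)*pi**2/486 + 5*pi**3/4374 + 5*sqrt(3)/27.

-5*pi/81 - 5*sqrt(3)*pi**2/486 + 5*pi**3/4374 + 5*sqrt(3)/27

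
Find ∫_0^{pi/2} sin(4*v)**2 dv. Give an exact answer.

Use the identity sin^2(4*v) = (1 - cos(8*v))/2.
An antiderivative is F(v) = v/2 - sin(8*v)/16.
Then F(pi/2) - F(0) = (pi/4) - (0) = pi/4.

pi/4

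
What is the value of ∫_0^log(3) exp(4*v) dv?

Let u = exp(v), so du = exp(v) dv. When v = 0, u = 1; when v = log(3), u = 3.
The integral becomes ∫ u**3 du from 1 to 3, with antiderivative u**4/4.
Back in v: F(v) = exp(4*v)/4.
Then F(log(3)) - F(0) = (81/4) - (1/4) = 20.

20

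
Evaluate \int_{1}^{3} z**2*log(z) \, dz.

Integrate by parts once (u = ln z, dv = z**2 dz).
An antiderivative is F(z) = z**3*(3*log(z) - 1)/9.
Then F(3) - F(1) = (-3 + 9*log(3)) - (-1/9) = -26/9 + 9*log(3).

-26/9 + 9*log(3)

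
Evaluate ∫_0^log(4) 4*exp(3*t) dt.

Let u = exp(t), so du = exp(t) dt. When t = 0, u = 1; when t = log(4), u = 4.
The integral becomes 4·∫ u**2 du from 1 to 4, with antiderivative 4*u**3/3.
Back in t: F(t) = 4*exp(3*t)/3.
Then F(log(4)) - F(0) = (256/3) - (4/3) = 84.

84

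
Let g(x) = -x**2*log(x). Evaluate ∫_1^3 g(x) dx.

26/9 - 9*log(3)

Integrate by parts once (u = ln x, dv = -x**2 dx).
An antiderivative is F(x) = -x**3*(3*log(x) - 1)/9.
Then F(3) - F(1) = (3 - 9*log(3)) - (1/9) = 26/9 - 9*log(3).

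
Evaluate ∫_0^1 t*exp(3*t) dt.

1/9 + 2*exp(3)/9

Integrate by parts once (u = t, dv = exp(3*t) dt).
An antiderivative is F(t) = (3*t - 1)*exp(3*t)/9.
Then F(1) - F(0) = (2*exp(3)/9) - (-1/9) = 1/9 + 2*exp(3)/9.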